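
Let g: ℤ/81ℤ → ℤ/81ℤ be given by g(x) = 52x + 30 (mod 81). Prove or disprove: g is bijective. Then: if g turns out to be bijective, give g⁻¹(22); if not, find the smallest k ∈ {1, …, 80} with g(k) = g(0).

By definition, g is injective when g(x_1) = g(x_2) forces x_1 = x_2.
Suppose g(x_1) = g(x_2) in ℤ/81ℤ. Then 52x_1 + 30 ≡ 52x_2 + 30 (mod 81), thus 52(x_1 − x_2) ≡ 0 (mod 81).
Since gcd(52, 81) = 1, 52 is invertible modulo 81, hence x_1 − x_2 ≡ 0 (mod 81), i.e. x_1 = x_2.
We now compute 52⁻¹ mod 81 explicitly. Euclid's algorithm: 81 = 1·52 + 29, 52 = 1·29 + 23, 29 = 1·23 + 6, 23 = 3·6 + 5, 6 = 1·5 + 1; back-substituting gives 1 = 67·52 − 43·81, so 52⁻¹ ≡ 67 (mod 81).
Then y ↦ 67(y − 30) is a two-sided inverse to g, so every y ∈ ℤ/81ℤ has a preimage.
Hence g is bijective.
Since g is bijective, we compute g⁻¹(22): solve 52x + 30 ≡ 22 (mod 81), i.e. 52x ≡ 73 (mod 81).
Multiplying by 52⁻¹ = 67 gives x ≡ 67·73 = 4891 = 60·81 + 31 ≡ 31 (mod 81).
Check: g(31) = 52·31 + 30 = 1642 = 20·81 + 22 ≡ 22 (mod 81).

31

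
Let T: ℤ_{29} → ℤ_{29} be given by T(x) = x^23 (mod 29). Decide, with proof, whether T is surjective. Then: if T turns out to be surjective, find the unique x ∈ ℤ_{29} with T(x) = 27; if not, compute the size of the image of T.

11

Since 29 is prime, the nonzero elements of ℤ_{29} form a cyclic group of order 28.
As gcd(23, 28) = 1, raising to the 23rd power is a bijection on this group: if u^23 ≡ v^23 then (uv^{−1})^23 = 1, and the only element of order dividing gcd(23, 28) = 1 is 1, so u = v.
With T(0) = 0 this makes T injective on all of ℤ_{29}, hence bijective (finite equal-size domain and codomain). In particular T is surjective.
Since T is surjective, we find the preimage of 27. The inverse of x ↦ x^23 on (ℤ_{29})^× is x ↦ x^11, because 23·11 = 253 = 9·28 + 1 ≡ 1 (mod 28) and x^{28} = 1 for x ≠ 0 (Fermat). So T⁻¹(27) = 27^11 mod 29.
Repeated squaring mod 29: 27^1 ≡ 27, 27^2 ≡ 27² = 729 ≡ 4, 27^4 ≡ 4² = 16, 27^8 ≡ 16² = 256 ≡ 24. Since 11 = 8 + 2 + 1, 27^11 ≡ 24·4·27: 24·4 = 96 ≡ 9, then 9·27 = 243 ≡ 11. So 27^11 ≡ 11 (mod 29).
Hence T⁻¹(27) = 11.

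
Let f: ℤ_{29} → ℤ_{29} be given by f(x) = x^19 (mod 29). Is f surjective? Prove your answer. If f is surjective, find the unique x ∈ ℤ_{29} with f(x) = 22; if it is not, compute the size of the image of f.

Since 29 is prime, the nonzero elements of ℤ_{29} form a cyclic group of order 28.
As gcd(19, 28) = 1, raising to the 19th power is a bijection on this group: if u^19 ≡ v^19 then (uv^{−1})^19 = 1, and the only element of order dividing gcd(19, 28) = 1 is 1, so u = v.
With f(0) = 0 this makes f injective on all of ℤ_{29}, hence bijective (finite equal-size domain and codomain). In particular f is surjective.
Since f is surjective, we find the preimage of 22. The inverse of x ↦ x^19 on (ℤ_{29})^× is x ↦ x^3, because 19·3 = 57 = 2·28 + 1 ≡ 1 (mod 28) and x^{28} = 1 for x ≠ 0 (Fermat). So f⁻¹(22) = 22^3 mod 29.
Repeated squaring mod 29: 22^1 ≡ 22, 22^2 ≡ 22² = 484 ≡ 20. Since 3 = 2 + 1, 22^3 ≡ 20·22: 20·22 = 440 ≡ 5. So 22^3 ≡ 5 (mod 29).
Hence f⁻¹(22) = 5.

5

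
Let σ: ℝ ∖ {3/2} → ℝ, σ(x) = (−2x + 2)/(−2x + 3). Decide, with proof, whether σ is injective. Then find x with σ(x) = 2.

Suppose σ(a) = σ(b). Cross-multiplying: (−2a + 2)(−2b + 3) = (−2b + 2)(−2a + 3).
Expanding both sides and cancelling the symmetric terms leaves −2·(a − b) = 0. Since −2 ≠ 0, a = b. Therefore σ is injective.
Solving σ(x) = 2: cross-multiplying gives −2x + 2 = 2(−2x + 3), which rearranges to 2x = 4, so x = 2.

2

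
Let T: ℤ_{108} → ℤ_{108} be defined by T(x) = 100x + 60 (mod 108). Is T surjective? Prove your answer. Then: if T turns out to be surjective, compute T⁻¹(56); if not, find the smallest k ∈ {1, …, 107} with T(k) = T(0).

Since gcd(100, 108) = 4, we have 100x ≡ 0 (mod 4) for all x, so T(x) ≡ 0 (mod 4).
But 1 ≢ 0 (mod 4), so 1 ∈ ℤ_{108} has no preimage. Therefore T is not surjective.
Since T is not surjective, we find the least positive k with T(k) = T(0): this means 100k ≡ 0 (mod 108), i.e. 108 ∣ 100k. Since gcd(100, 108) = 4, dividing through by 4 this holds exactly when 27 ∣ 25k, and as gcd(25, 27) = 1, exactly when 27 ∣ k.
The smallest positive such k is 27.

27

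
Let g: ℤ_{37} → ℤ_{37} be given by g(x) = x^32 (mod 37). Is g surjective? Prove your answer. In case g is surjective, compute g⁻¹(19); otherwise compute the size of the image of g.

g(1) = 1^32 = 1.
g(6): Repeated squaring mod 37: 6^1 ≡ 6, 6^2 ≡ 6² = 36, 6^4 ≡ 36² = 1296 ≡ 1, 6^8 ≡ 1² = 1, 6^16 ≡ 1² = 1, 6^32 ≡ 1² = 1. So 6^32 ≡ 1 (mod 37).
So g(1) = g(6) = 1 while 1 ≠ 6, so g is not injective.
A non-injective map from the 37-element set ℤ_{37} to itself takes at most 36 distinct values, so it cannot be surjective. Thus g is not surjective.
Since g is not surjective, we determine |image(g)|. Computing x^32 mod 37 for each x (by repeated squaring, reducing mod 37 at every step), the values g(0), g(1), …, g(36) are: 0, 1, 7, 16, 12, 9, 1, 9, 10, 34, 26, 10, 7, 12, 26, 33, 33, 34, 16, 16, 34, 33, 33, 26, 12, 7, 10, 26, 34, 10, 9, 1, 9, 12, 16, 7, 1.
The distinct values are {0, 1, 7, 9, 10, 12, 16, 26, 33, 34}; there are 10 of them.

10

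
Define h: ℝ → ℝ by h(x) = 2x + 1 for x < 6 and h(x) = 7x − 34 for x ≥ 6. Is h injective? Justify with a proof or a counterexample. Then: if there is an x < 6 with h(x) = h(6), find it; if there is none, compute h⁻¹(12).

7/2

Both pieces are strictly increasing (slopes 2 and 7), so each is injective on its own interval.
The left piece maps (−∞, 6) onto (−∞, 13); the right piece maps [6, ∞) onto [8, ∞).
These images overlap. In particular h(6) = 8 (right piece), and solving 2x + 1 = 8 on the left piece gives x = 7/2 < 6.
So h(7/2) = h(6) with 7/2 ≠ 6, and h is not injective. This x = 7/2 is the requested value below 6.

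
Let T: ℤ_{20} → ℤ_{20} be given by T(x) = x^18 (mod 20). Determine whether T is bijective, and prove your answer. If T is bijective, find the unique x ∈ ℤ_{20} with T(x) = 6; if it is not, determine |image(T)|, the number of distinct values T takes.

6

T(4): Repeated squaring mod 20: 4^1 ≡ 4, 4^2 ≡ 4² = 16, 4^4 ≡ 16² = 256 ≡ 16, 4^8 ≡ 16² = 256 ≡ 16, 4^16 ≡ 16² = 256 ≡ 16. Since 18 = 16 + 2, 4^18 ≡ 16·16: 16·16 = 256 ≡ 16. So 4^18 ≡ 16 (mod 20).
T(6): Repeated squaring mod 20: 6^1 ≡ 6, 6^2 ≡ 6² = 36 ≡ 16, 6^4 ≡ 16² = 256 ≡ 16, 6^8 ≡ 16² = 256 ≡ 16, 6^16 ≡ 16² = 256 ≡ 16. Since 18 = 16 + 2, 6^18 ≡ 16·16: 16·16 = 256 ≡ 16. So 6^18 ≡ 16 (mod 20).
So T(4) = T(6) = 16 while 4 ≠ 6, therefore T is not injective, hence not bijective.
Since T is not bijective, we determine |image(T)|. Computing x^18 mod 20 for each x (by repeated squaring, reducing mod 20 at every step), the values T(0), T(1), …, T(19) are: 0, 1, 4, 9, 16, 5, 16, 9, 4, 1, 0, 1, 4, 9, 16, 5, 16, 9, 4, 1.
The distinct values are {0, 1, 4, 5, 9, 16}; there are 6 of them.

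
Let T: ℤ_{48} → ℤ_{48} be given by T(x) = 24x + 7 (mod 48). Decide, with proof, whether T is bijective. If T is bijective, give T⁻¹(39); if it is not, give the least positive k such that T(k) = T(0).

2

We have gcd(24, 48) = 24 > 1. Taking x_1 = 0 and x_2 = 2: T(0) = 7 and T(2) = 24·2 + 7 = 55 ≡ 7 (mod 48).
So T(0) = T(2) while 0 ≠ 2, hence T is not injective, hence not bijective.
Since T is not bijective, we find the least positive k with T(k) = T(0): this means 24k ≡ 0 (mod 48), i.e. 48 ∣ 24k. Since gcd(24, 48) = 24, dividing through by 24 this holds exactly when 2 ∣ k.
The smallest positive such k is 2.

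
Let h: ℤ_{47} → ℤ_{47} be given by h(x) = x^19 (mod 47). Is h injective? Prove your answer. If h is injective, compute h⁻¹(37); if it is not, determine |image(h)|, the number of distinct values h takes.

Since 47 is prime, the nonzero elements of ℤ_{47} form a cyclic group of order 46.
As gcd(19, 46) = 1, raising to the 19th power is a bijection on this group: if x_1^19 ≡ x_2^19 then (x_1x_2^{−1})^19 = 1, and the only element of order dividing gcd(19, 46) = 1 is 1, so x_1 = x_2.
With h(0) = 0 this makes h injective on all of ℤ_{47}, hence bijective (finite equal-size domain and codomain). In particular h is injective.
Since h is injective, we find the preimage of 37. The inverse of x ↦ x^19 on (ℤ_{47})^× is x ↦ x^17, because 19·17 = 323 = 7·46 + 1 ≡ 1 (mod 46) and x^{46} = 1 for x ≠ 0 (Fermat). So h⁻¹(37) = 37^17 mod 47.
Repeated squaring mod 47: 37^1 ≡ 37, 37^2 ≡ 37² = 1369 ≡ 6, 37^4 ≡ 6² = 36, 37^8 ≡ 36² = 1296 ≡ 27, 37^16 ≡ 27² = 729 ≡ 24. Since 17 = 16 + 1, 37^17 ≡ 24·37: 24·37 = 888 ≡ 42. So 37^17 ≡ 42 (mod 47).
Hence h⁻¹(37) = 42.

42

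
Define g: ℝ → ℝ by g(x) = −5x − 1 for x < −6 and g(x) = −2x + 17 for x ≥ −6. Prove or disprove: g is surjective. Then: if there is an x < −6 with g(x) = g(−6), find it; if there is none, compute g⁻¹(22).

-5/2

Both pieces are strictly decreasing (slopes −5 and −2), so each is injective on its own interval.
The left piece maps (−∞, −6) onto (29, ∞); the right piece maps [−6, ∞) onto (−∞, 29].
These images together cover ℝ, so g is surjective.
Because the two images are disjoint, no x < −6 has g(x) = g(−6), so we compute g⁻¹(22): 22 lies in (−∞, 29], so solve −2x + 17 = 22: x = (22 − 17)/(−2) = −5/2.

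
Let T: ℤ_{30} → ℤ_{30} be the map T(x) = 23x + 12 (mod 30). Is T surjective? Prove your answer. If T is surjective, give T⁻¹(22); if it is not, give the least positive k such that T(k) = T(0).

Since gcd(23, 30) = 1, 23 is invertible modulo 30. Euclid's algorithm: 30 = 1·23 + 7, 23 = 3·7 + 2, 7 = 3·2 + 1; back-substituting gives 1 = 17·23 − 13·30, so 23⁻¹ ≡ 17 (mod 30).
Then y ↦ 17(y − 12) is a two-sided inverse to T, so every y ∈ ℤ_{30} has a preimage.
Hence T is surjective.
Since T is surjective, we find T⁻¹(22): we need 23x ≡ 22 − 12 ≡ 10 (mod 30). Using 23⁻¹ = 17: x ≡ 17·10 = 170 = 5·30 + 20, so x = 20.
Check: T(20) = 23·20 + 12 = 472 = 15·30 + 22 ≡ 22 (mod 30).

20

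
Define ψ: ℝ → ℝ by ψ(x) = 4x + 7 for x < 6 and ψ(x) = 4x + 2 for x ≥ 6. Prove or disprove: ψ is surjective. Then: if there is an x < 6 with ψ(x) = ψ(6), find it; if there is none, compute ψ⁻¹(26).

Both pieces are strictly increasing (slopes 4 and 4), so each is injective on its own interval.
The left piece maps (−∞, 6) onto (−∞, 31); the right piece maps [6, ∞) onto [26, ∞).
The union (−∞, 31) ∪ [26, ∞) covers ℝ, so ψ is surjective.
For the follow-up: the images overlap, so an x < 6 with ψ(x) = ψ(6) exists. ψ(6) = 26; solving 4x + 7 = 26 for x < 6 gives x = (26 − 7)/4 = 19/4.

19/4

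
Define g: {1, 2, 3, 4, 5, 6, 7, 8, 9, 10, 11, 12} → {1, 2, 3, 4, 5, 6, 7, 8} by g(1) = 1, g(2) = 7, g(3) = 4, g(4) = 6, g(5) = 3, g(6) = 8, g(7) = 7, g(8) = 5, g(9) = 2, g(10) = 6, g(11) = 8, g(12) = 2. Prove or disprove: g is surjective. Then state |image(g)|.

8

Every element of the codomain has a preimage: 1 = g(1), 2 = g(9), 3 = g(5), 4 = g(3), 5 = g(8), 6 = g(4), 7 = g(2), 8 = g(6).
So g is surjective.
The image of g is {1, 2, 3, 4, 5, 6, 7, 8}, which has 8 elements.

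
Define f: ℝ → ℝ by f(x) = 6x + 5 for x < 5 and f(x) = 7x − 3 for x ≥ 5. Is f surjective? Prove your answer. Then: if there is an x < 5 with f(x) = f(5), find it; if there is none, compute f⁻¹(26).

9/2

Both pieces are strictly increasing (slopes 6 and 7), so each is injective on its own interval.
The left piece maps (−∞, 5) onto (−∞, 35); the right piece maps [5, ∞) onto [32, ∞).
The union (−∞, 35) ∪ [32, ∞) covers ℝ, so f is surjective.
For the follow-up: the images overlap, so an x < 5 with f(x) = f(5) exists. f(5) = 32; solving 6x + 5 = 32 for x < 5 gives x = (32 − 5)/6 = 9/2.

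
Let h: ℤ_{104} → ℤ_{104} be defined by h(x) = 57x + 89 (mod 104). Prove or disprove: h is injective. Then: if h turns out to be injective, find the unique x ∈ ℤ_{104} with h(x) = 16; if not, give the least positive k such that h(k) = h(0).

79

Recall that injectivity means: for all x_1, x_2 in the domain, h(x_1) = h(x_2) implies x_1 = x_2.
Suppose h(x_1) = h(x_2) in ℤ_{104}. Then 57x_1 + 89 ≡ 57x_2 + 89 (mod 104), therefore 57(x_1 − x_2) ≡ 0 (mod 104).
Since gcd(57, 104) = 1, 57 is invertible modulo 104, therefore x_1 − x_2 ≡ 0 (mod 104), i.e. x_1 = x_2.
Thus h is injective.
We now compute 57⁻¹ mod 104 explicitly. Euclid's algorithm: 104 = 1·57 + 47, 57 = 1·47 + 10, 47 = 4·10 + 7, 10 = 1·7 + 3, 7 = 2·3 + 1; back-substituting gives 1 = 73·57 − 40·104, so 57⁻¹ ≡ 73 (mod 104).
Since h is injective, we compute h⁻¹(16): solve 57x + 89 ≡ 16 (mod 104), i.e. 57x ≡ 31 (mod 104).
Multiplying by 57⁻¹ = 73 gives x ≡ 73·31 = 2263 = 21·104 + 79 ≡ 79 (mod 104).
Check: h(79) = 57·79 + 89 = 4592 = 44·104 + 16 ≡ 16 (mod 104).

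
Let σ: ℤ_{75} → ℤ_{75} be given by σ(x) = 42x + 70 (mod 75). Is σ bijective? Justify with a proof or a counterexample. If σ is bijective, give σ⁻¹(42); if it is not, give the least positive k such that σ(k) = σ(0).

We have gcd(42, 75) = 3 > 1. Taking u = 0 and v = 25: σ(0) = 70 and σ(25) = 42·25 + 70 = 1120 ≡ 70 (mod 75).
So σ(0) = σ(25) while 0 ≠ 25, therefore σ is not injective, hence not bijective.
Since σ is not bijective, we find the least positive k with σ(k) = σ(0): this means 42k ≡ 0 (mod 75), i.e. 75 ∣ 42k. Since gcd(42, 75) = 3, dividing through by 3 this holds exactly when 25 ∣ 14k, and as gcd(14, 25) = 1, exactly when 25 ∣ k.
The smallest positive such k is 25.

25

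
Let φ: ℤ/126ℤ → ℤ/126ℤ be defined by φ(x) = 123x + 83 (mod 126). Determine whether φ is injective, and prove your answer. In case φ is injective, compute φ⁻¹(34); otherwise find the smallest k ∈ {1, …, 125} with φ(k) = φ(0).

We have gcd(123, 126) = 3 > 1. Taking x_1 = 0 and x_2 = 42: φ(0) = 83 and φ(42) = 123·42 + 83 = 5249 ≡ 83 (mod 126).
So φ(0) = φ(42) while 0 ≠ 42, thus φ is not injective.
Since φ is not injective, we find the least positive k with φ(k) = φ(0): this means 123k ≡ 0 (mod 126), i.e. 126 ∣ 123k. Since gcd(123, 126) = 3, dividing through by 3 this holds exactly when 42 ∣ 41k, and as gcd(41, 42) = 1, exactly when 42 ∣ k.
The smallest positive such k is 42.

42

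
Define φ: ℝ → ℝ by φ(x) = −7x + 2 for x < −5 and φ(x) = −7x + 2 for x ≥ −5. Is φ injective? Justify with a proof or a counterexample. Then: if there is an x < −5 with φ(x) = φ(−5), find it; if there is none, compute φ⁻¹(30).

-4

Both pieces are strictly decreasing (slopes −7 and −7), so each is injective on its own interval.
The left piece maps (−∞, −5) onto (37, ∞); the right piece maps [−5, ∞) onto (−∞, 37].
These images are disjoint, so no value is attained by both pieces. Therefore φ is injective.
Because the two images are disjoint, no x < −5 has φ(x) = φ(−5), so we compute φ⁻¹(30): 30 lies in (−∞, 37], so solve −7x + 2 = 30: x = (30 − 2)/(−7) = −4.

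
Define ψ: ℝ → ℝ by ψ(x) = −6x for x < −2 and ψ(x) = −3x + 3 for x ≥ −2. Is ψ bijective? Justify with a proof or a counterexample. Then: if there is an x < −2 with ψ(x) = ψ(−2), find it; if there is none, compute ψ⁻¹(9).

Both pieces are strictly decreasing (slopes −6 and −3), so each is injective on its own interval.
The left piece maps (−∞, −2) onto (12, ∞); the right piece maps [−2, ∞) onto (−∞, 9].
The images leave a gap (12 has no preimage), so ψ is not surjective, hence not bijective.
Because the two images are disjoint, no x < −2 has ψ(x) = ψ(−2), so we compute ψ⁻¹(9): 9 lies in (−∞, 9], so solve −3x + 3 = 9: x = (9 − 3)/(−3) = −2.

-2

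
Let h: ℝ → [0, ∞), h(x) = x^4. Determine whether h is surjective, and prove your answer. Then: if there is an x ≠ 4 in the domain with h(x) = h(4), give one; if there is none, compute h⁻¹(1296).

For any y ∈ [0, ∞), x = y^{1/4} ∈ ℝ satisfies x^4 = y, so h is surjective.
For the follow-up, such an x exists: taking x = −4 ∈ ℝ gives h(−4) = 256 = h(4) with −4 ≠ 4.

-4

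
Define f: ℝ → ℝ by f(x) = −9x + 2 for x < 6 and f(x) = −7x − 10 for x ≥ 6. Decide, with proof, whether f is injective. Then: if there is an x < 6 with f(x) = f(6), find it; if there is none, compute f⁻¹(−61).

51/7

Both pieces are strictly decreasing (slopes −9 and −7), so each is injective on its own interval.
The left piece maps (−∞, 6) onto (−52, ∞); the right piece maps [6, ∞) onto (−∞, −52].
These images are disjoint, so no value is attained by both pieces. So f is injective.
Because the two images are disjoint, no x < 6 has f(x) = f(6), so we compute f⁻¹(−61): −61 lies in (−∞, −52], so solve −7x − 10 = −61: x = (−61 + 10)/(−7) = 51/7.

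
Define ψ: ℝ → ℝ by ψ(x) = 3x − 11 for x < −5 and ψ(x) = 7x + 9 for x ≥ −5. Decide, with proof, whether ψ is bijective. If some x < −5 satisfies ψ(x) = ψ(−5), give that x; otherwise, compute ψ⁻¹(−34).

-23/3

Both pieces are strictly increasing (slopes 3 and 7), so each is injective on its own interval.
The left piece maps (−∞, −5) onto (−∞, −26); the right piece maps [−5, ∞) onto [−26, ∞).
Since −26 = −26, the images partition ℝ: ψ is injective and surjective, hence bijective.
Because the two images are disjoint, no x < −5 has ψ(x) = ψ(−5), so we compute ψ⁻¹(−34): −34 lies in (−∞, −26), so solve 3x − 11 = −34: x = (−34 + 11)/3 = −23/3.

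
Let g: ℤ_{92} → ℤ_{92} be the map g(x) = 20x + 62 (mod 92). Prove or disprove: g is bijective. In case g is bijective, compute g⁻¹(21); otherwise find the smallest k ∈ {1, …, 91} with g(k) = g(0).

We have gcd(20, 92) = 4 > 1. Taking s = 0 and t = 23: g(0) = 62 and g(23) = 20·23 + 62 = 522 ≡ 62 (mod 92).
So g(0) = g(23) while 0 ≠ 23, hence g is not injective, hence not bijective.
Since g is not bijective, we find the least positive k with g(k) = g(0): this means 20k ≡ 0 (mod 92), i.e. 92 ∣ 20k. Since gcd(20, 92) = 4, dividing through by 4 this holds exactly when 23 ∣ 5k, and as gcd(5, 23) = 1, exactly when 23 ∣ k.
The smallest positive such k is 23.

23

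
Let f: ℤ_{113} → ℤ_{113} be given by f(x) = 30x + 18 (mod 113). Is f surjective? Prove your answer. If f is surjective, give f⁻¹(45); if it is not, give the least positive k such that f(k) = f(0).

Since gcd(30, 113) = 1, 30 is invertible modulo 113. Euclid's algorithm: 113 = 3·30 + 23, 30 = 1·23 + 7, 23 = 3·7 + 2, 7 = 3·2 + 1; back-substituting gives 1 = 49·30 − 13·113, so 30⁻¹ ≡ 49 (mod 113).
Then y ↦ 49(y − 18) is a two-sided inverse to f, so every y ∈ ℤ_{113} has a preimage.
Therefore f is surjective.
Since f is surjective, we find f⁻¹(45): we need 30x ≡ 45 − 18 ≡ 27 (mod 113). Using 30⁻¹ = 49: x ≡ 49·27 = 1323 = 11·113 + 80, so x = 80.
Check: f(80) = 30·80 + 18 = 2418 = 21·113 + 45 ≡ 45 (mod 113).

80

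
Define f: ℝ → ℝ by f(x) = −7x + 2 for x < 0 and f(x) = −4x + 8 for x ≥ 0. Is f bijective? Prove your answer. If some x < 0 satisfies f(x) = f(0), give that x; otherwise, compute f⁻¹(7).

-6/7

Both pieces are strictly decreasing (slopes −7 and −4), so each is injective on its own interval.
The left piece maps (−∞, 0) onto (2, ∞); the right piece maps [0, ∞) onto (−∞, 8].
These images overlap. In particular f(0) = 8 (right piece), and solving −7x + 2 = 8 on the left piece gives x = −6/7 < 0.
So f(−6/7) = f(0) with −6/7 ≠ 0, and f is not injective, hence not bijective. This x = −6/7 is the requested value below 0.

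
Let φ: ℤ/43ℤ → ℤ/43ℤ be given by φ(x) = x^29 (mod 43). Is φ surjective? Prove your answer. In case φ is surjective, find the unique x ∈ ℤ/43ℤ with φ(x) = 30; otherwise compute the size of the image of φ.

Since 43 is prime, the nonzero elements of ℤ/43ℤ form a cyclic group of order 42.
As gcd(29, 42) = 1, raising to the 29th power is a bijection on this group: if s^29 ≡ t^29 then (st^{−1})^29 = 1, and the only element of order dividing gcd(29, 42) = 1 is 1, so s = t.
With φ(0) = 0 this makes φ injective on all of ℤ/43ℤ, hence bijective (finite equal-size domain and codomain). In particular φ is surjective.
Since φ is surjective, we find the preimage of 30. The inverse of x ↦ x^29 on (ℤ/43ℤ)^× is x ↦ x^29, because 29·29 = 841 = 20·42 + 1 ≡ 1 (mod 42) and x^{42} = 1 for x ≠ 0 (Fermat). So φ⁻¹(30) = 30^29 mod 43.
Repeated squaring mod 43: 30^1 ≡ 30, 30^2 ≡ 30² = 900 ≡ 40, 30^4 ≡ 40² = 1600 ≡ 9, 30^8 ≡ 9² = 81 ≡ 38, 30^16 ≡ 38² = 1444 ≡ 25. Since 29 = 16 + 8 + 4 + 1, 30^29 ≡ 25·38·9·30: 25·38 = 950 ≡ 4, then 4·9 = 36, then 36·30 = 1080 ≡ 5. So 30^29 ≡ 5 (mod 43).
Hence φ⁻¹(30) = 5.

5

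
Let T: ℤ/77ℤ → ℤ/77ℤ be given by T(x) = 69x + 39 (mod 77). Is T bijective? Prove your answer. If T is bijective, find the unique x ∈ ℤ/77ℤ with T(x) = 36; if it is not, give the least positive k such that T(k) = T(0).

10

Suppose T(x_1) = T(x_2) in ℤ/77ℤ. Then 69x_1 + 39 ≡ 69x_2 + 39 (mod 77), so 69(x_1 − x_2) ≡ 0 (mod 77).
Since gcd(69, 77) = 1, 69 is invertible modulo 77, hence x_1 − x_2 ≡ 0 (mod 77), i.e. x_1 = x_2.
We now compute 69⁻¹ mod 77 explicitly. Euclid's algorithm: 77 = 1·69 + 8, 69 = 8·8 + 5, 8 = 1·5 + 3, 5 = 1·3 + 2, 3 = 1·2 + 1; back-substituting gives 1 = 48·69 − 43·77, so 69⁻¹ ≡ 48 (mod 77).
Then y ↦ 48(y − 39) is a two-sided inverse to T, so every y ∈ ℤ/77ℤ has a preimage.
Thus T is bijective.
Since T is bijective, we find T⁻¹(36): we need 69x ≡ 36 − 39 ≡ 74 (mod 77). Using 69⁻¹ = 48: x ≡ 48·74 = 3552 = 46·77 + 10, so x = 10.
Check: T(10) = 69·10 + 39 = 729 = 9·77 + 36 ≡ 36 (mod 77).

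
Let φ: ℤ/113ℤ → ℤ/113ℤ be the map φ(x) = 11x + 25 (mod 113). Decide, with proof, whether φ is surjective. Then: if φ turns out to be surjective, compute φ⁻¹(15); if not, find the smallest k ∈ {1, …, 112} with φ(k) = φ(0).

71

Since gcd(11, 113) = 1, 11 is invertible modulo 113. Euclid's algorithm: 113 = 10·11 + 3, 11 = 3·3 + 2, 3 = 1·2 + 1; back-substituting gives 1 = 72·11 − 7·113, so 11⁻¹ ≡ 72 (mod 113).
Then y ↦ 72(y − 25) is a two-sided inverse to φ, so every y ∈ ℤ/113ℤ has a preimage.
Thus φ is surjective.
Since φ is surjective, we compute φ⁻¹(15): solve 11x + 25 ≡ 15 (mod 113), i.e. 11x ≡ 103 (mod 113).
Multiplying by 11⁻¹ = 72 gives x ≡ 72·103 = 7416 = 65·113 + 71 ≡ 71 (mod 113).
Check: φ(71) = 11·71 + 25 = 806 = 7·113 + 15 ≡ 15 (mod 113).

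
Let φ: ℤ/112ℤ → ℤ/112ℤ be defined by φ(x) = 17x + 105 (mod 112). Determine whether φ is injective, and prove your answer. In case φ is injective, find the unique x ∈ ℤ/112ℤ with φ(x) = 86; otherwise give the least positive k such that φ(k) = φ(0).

45

If φ(s) = φ(t), then 17s ≡ 17t (mod 112). Because gcd(17, 112) = 1, we may cancel 17 to get s ≡ t (mod 112).
So φ is injective.
We now compute 17⁻¹ mod 112 explicitly. Euclid's algorithm: 112 = 6·17 + 10, 17 = 1·10 + 7, 10 = 1·7 + 3, 7 = 2·3 + 1; back-substituting gives 1 = 33·17 − 5·112, so 17⁻¹ ≡ 33 (mod 112).
Since φ is injective, we compute φ⁻¹(86): solve 17x + 105 ≡ 86 (mod 112), i.e. 17x ≡ 93 (mod 112).
Multiplying by 17⁻¹ = 33 gives x ≡ 33·93 = 3069 = 27·112 + 45 ≡ 45 (mod 112).
Check: φ(45) = 17·45 + 105 = 870 = 7·112 + 86 ≡ 86 (mod 112).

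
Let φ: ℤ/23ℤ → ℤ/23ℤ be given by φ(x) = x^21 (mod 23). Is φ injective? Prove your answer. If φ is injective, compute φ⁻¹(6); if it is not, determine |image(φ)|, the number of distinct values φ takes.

4

Since 23 is prime, the nonzero elements of ℤ/23ℤ form a cyclic group of order 22.
As gcd(21, 22) = 1, raising to the 21st power is a bijection on this group: if x_1^21 ≡ x_2^21 then (x_1x_2^{−1})^21 = 1, and the only element of order dividing gcd(21, 22) = 1 is 1, so x_1 = x_2.
With φ(0) = 0 this makes φ injective on all of ℤ/23ℤ, hence bijective (finite equal-size domain and codomain). In particular φ is injective.
Since φ is injective, we find the preimage of 6. The inverse of x ↦ x^21 on (ℤ/23ℤ)^× is x ↦ x^21, because 21·21 = 441 = 20·22 + 1 ≡ 1 (mod 22) and x^{22} = 1 for x ≠ 0 (Fermat). So φ⁻¹(6) = 6^21 mod 23.
Repeated squaring mod 23: 6^1 ≡ 6, 6^2 ≡ 6² = 36 ≡ 13, 6^4 ≡ 13² = 169 ≡ 8, 6^8 ≡ 8² = 64 ≡ 18, 6^16 ≡ 18² = 324 ≡ 2. Since 21 = 16 + 4 + 1, 6^21 ≡ 2·8·6: 2·8 = 16, then 16·6 = 96 ≡ 4. So 6^21 ≡ 4 (mod 23).
Hence φ⁻¹(6) = 4.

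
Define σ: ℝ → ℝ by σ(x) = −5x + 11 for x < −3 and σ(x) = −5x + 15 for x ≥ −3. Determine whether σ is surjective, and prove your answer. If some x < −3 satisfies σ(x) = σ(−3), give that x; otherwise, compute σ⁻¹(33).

Both pieces are strictly decreasing (slopes −5 and −5), so each is injective on its own interval.
The left piece maps (−∞, −3) onto (26, ∞); the right piece maps [−3, ∞) onto (−∞, 30].
The union (26, ∞) ∪ (−∞, 30] covers ℝ, so σ is surjective.
For the follow-up: the images overlap, so an x < −3 with σ(x) = σ(−3) exists. σ(−3) = 30; solving −5x + 11 = 30 for x < −3 gives x = (30 − 11)/(−5) = −19/5.

-19/5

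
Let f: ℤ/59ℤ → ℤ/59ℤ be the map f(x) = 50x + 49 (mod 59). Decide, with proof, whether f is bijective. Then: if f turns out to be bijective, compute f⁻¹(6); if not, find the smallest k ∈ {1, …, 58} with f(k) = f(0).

If f(s) = f(t), then 50s ≡ 50t (mod 59). Because gcd(50, 59) = 1, we may cancel 50 to get s ≡ t (mod 59).
We now compute 50⁻¹ mod 59 explicitly. Euclid's algorithm: 59 = 1·50 + 9, 50 = 5·9 + 5, 9 = 1·5 + 4, 5 = 1·4 + 1; back-substituting gives 1 = 13·50 − 11·59, so 50⁻¹ ≡ 13 (mod 59).
For any y ∈ ℤ/59ℤ, x = 13(y − 49) mod 59 satisfies f(x) = 50·13(y − 49) + 49 ≡ y (since 50·13 ≡ 1 mod 59). So every y has a preimage.
Hence f is bijective.
Since f is bijective, we compute f⁻¹(6): solve 50x + 49 ≡ 6 (mod 59), i.e. 50x ≡ 16 (mod 59).
Multiplying by 50⁻¹ = 13 gives x ≡ 13·16 = 208 = 3·59 + 31 ≡ 31 (mod 59).
Check: f(31) = 50·31 + 49 = 1599 = 27·59 + 6 ≡ 6 (mod 59).

31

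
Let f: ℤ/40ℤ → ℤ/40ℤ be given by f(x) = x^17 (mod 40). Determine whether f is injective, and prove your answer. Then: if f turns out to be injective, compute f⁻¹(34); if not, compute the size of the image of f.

f(0) = 0^17 = 0.
f(10): Repeated squaring mod 40: 10^1 ≡ 10, 10^2 ≡ 10² = 100 ≡ 20, 10^4 ≡ 20² = 400 ≡ 0, 10^8 ≡ 0² = 0, 10^16 ≡ 0² = 0. Since 17 = 16 + 1, 10^17 ≡ 0·10: 0·10 = 0. So 10^17 ≡ 0 (mod 40).
So f(0) = f(10) = 0 while 0 ≠ 10, so f is not injective.
Since f is not injective, we determine |image(f)|. Computing x^17 mod 40 for each x (by repeated squaring, reducing mod 40 at every step), the values f(0), f(1), …, f(39) are: 0, 1, 32, 3, 24, 5, 16, 7, 8, 9, 0, 11, 32, 13, 24, 15, 16, 17, 8, 19, 0, 21, 32, 23, 24, 25, 16, 27, 8, 29, 0, 31, 32, 33, 24, 35, 16, 37, 8, 39.
The distinct values are {0, 1, 3, 5, 7, 8, 9, 11, 13, 15, 16, 17, 19, 21, 23, 24, 25, 27, 29, 31, 32, 33, 35, 37, 39}; there are 25 of them.

25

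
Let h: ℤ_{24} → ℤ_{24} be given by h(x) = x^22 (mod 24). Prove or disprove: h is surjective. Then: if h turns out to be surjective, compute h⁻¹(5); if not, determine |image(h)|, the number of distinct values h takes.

h(2): Repeated squaring mod 24: 2^1 ≡ 2, 2^2 ≡ 2² = 4, 2^4 ≡ 4² = 16, 2^8 ≡ 16² = 256 ≡ 16, 2^16 ≡ 16² = 256 ≡ 16. Since 22 = 16 + 4 + 2, 2^22 ≡ 16·16·4: 16·16 = 256 ≡ 16, then 16·4 = 64 ≡ 16. So 2^22 ≡ 16 (mod 24).
h(4): Repeated squaring mod 24: 4^1 ≡ 4, 4^2 ≡ 4² = 16, 4^4 ≡ 16² = 256 ≡ 16, 4^8 ≡ 16² = 256 ≡ 16, 4^16 ≡ 16² = 256 ≡ 16. Since 22 = 16 + 4 + 2, 4^22 ≡ 16·16·16: 16·16 = 256 ≡ 16, then 16·16 = 256 ≡ 16. So 4^22 ≡ 16 (mod 24).
So h(2) = h(4) = 16 while 2 ≠ 4, so h is not injective.
A non-injective map from the 24-element set ℤ_{24} to itself takes at most 23 distinct values, so it cannot be surjective. Thus h is not surjective.
Since h is not surjective, we determine |image(h)|. Computing x^22 mod 24 for each x (by repeated squaring, reducing mod 24 at every step), the values h(0), h(1), …, h(23) are: 0, 1, 16, 9, 16, 1, 0, 1, 16, 9, 16, 1, 0, 1, 16, 9, 16, 1, 0, 1, 16, 9, 16, 1.
The distinct values are {0, 1, 9, 16}; there are 4 of them.

4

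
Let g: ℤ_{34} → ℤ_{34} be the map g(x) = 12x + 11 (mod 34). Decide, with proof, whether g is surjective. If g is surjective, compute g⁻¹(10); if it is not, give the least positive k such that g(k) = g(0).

Since gcd(12, 34) = 2, we have 12x ≡ 0 (mod 2) for all x, so g(x) ≡ 1 (mod 2).
But 0 ≢ 1 (mod 2), so 0 ∈ ℤ_{34} has no preimage. Thus g is not surjective.
Since g is not surjective, we find the least positive k with g(k) = g(0): this means 12k ≡ 0 (mod 34), i.e. 34 ∣ 12k. Since gcd(12, 34) = 2, dividing through by 2 this holds exactly when 17 ∣ 6k, and as gcd(6, 17) = 1, exactly when 17 ∣ k.
The smallest positive such k is 17.

17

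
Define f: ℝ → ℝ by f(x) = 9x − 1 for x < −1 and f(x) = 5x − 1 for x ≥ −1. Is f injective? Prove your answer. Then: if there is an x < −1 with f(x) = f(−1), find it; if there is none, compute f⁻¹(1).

Both pieces are strictly increasing (slopes 9 and 5), so each is injective on its own interval.
The left piece maps (−∞, −1) onto (−∞, −10); the right piece maps [−1, ∞) onto [−6, ∞).
These images are disjoint, so no value is attained by both pieces. Therefore f is injective.
Because the two images are disjoint, no x < −1 has f(x) = f(−1), so we compute f⁻¹(1): 1 lies in [−6, ∞), so solve 5x − 1 = 1: x = (1 + 1)/5 = 2/5.

2/5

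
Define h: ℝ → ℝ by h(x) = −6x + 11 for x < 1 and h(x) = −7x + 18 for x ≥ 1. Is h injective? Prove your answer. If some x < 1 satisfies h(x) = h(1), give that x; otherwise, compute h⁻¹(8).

Both pieces are strictly decreasing (slopes −6 and −7), so each is injective on its own interval.
The left piece maps (−∞, 1) onto (5, ∞); the right piece maps [1, ∞) onto (−∞, 11].
These images overlap. In particular h(1) = 11 (right piece), and solving −6x + 11 = 11 on the left piece gives x = 0 < 1.
So h(0) = h(1) with 0 ≠ 1, and h is not injective. This x = 0 is the requested value below 1.

0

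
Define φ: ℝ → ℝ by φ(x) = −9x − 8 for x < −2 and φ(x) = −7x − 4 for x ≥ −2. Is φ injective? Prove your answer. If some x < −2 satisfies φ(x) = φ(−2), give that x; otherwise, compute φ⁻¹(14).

Both pieces are strictly decreasing (slopes −9 and −7), so each is injective on its own interval.
The left piece maps (−∞, −2) onto (10, ∞); the right piece maps [−2, ∞) onto (−∞, 10].
These images are disjoint, so no value is attained by both pieces. So φ is injective.
Because the two images are disjoint, no x < −2 has φ(x) = φ(−2), so we compute φ⁻¹(14): 14 lies in (10, ∞), so solve −9x − 8 = 14: x = (14 + 8)/(−9) = −22/9.

-22/9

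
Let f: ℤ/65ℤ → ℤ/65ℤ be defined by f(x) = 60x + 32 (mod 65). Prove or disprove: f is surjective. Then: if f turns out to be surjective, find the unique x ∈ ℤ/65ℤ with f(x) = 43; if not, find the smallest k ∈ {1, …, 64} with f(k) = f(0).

13

Since gcd(60, 65) = 5, we have 60x ≡ 0 (mod 5) for all x, so f(x) ≡ 2 (mod 5).
But 0 ≢ 2 (mod 5), so 0 ∈ ℤ/65ℤ has no preimage. Therefore f is not surjective.
Since f is not surjective, we find the least positive k with f(k) = f(0): this means 60k ≡ 0 (mod 65), i.e. 65 ∣ 60k. Since gcd(60, 65) = 5, dividing through by 5 this holds exactly when 13 ∣ 12k, and as gcd(12, 13) = 1, exactly when 13 ∣ k.
The smallest positive such k is 13.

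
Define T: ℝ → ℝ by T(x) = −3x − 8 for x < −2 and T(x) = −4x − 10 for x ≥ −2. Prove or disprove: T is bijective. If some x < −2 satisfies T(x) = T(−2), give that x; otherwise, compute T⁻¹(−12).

1/2

Both pieces are strictly decreasing (slopes −3 and −4), so each is injective on its own interval.
The left piece maps (−∞, −2) onto (−2, ∞); the right piece maps [−2, ∞) onto (−∞, −2].
Since −2 = −2, the images partition ℝ: T is injective and surjective, hence bijective.
Because the two images are disjoint, no x < −2 has T(x) = T(−2), so we compute T⁻¹(−12): −12 lies in (−∞, −2], so solve −4x − 10 = −12: x = (−12 + 10)/(−4) = 1/2.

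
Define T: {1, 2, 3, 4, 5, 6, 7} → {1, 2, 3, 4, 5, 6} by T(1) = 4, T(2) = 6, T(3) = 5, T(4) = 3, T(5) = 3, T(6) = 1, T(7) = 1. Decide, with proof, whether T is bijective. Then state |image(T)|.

T(4) = 3 = T(5) with 4 ≠ 5, so T is not injective, hence not bijective.
The image of T is {1, 3, 4, 5, 6}, which has 5 elements.

5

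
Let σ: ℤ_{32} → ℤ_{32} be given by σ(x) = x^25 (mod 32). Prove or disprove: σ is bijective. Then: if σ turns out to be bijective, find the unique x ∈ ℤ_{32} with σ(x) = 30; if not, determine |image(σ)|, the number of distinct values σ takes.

17

σ(0) = 0^25 = 0.
σ(2): Repeated squaring mod 32: 2^1 ≡ 2, 2^2 ≡ 2² = 4, 2^4 ≡ 4² = 16, 2^8 ≡ 16² = 256 ≡ 0, 2^16 ≡ 0² = 0. Since 25 = 16 + 8 + 1, 2^25 ≡ 0·0·2: 0·0 = 0, then 0·2 = 0. So 2^25 ≡ 0 (mod 32).
So σ(0) = σ(2) = 0 while 0 ≠ 2, hence σ is not injective, hence not bijective.
Since σ is not bijective, we determine |image(σ)|. Computing x^25 mod 32 for each x (by repeated squaring, reducing mod 32 at every step), the values σ(0), σ(1), …, σ(31) are: 0, 1, 0, 3, 0, 5, 0, 7, 0, 9, 0, 11, 0, 13, 0, 15, 0, 17, 0, 19, 0, 21, 0, 23, 0, 25, 0, 27, 0, 29, 0, 31.
The distinct values are {0, 1, 3, 5, 7, 9, 11, 13, 15, 17, 19, 21, 23, 25, 27, 29, 31}; there are 17 of them.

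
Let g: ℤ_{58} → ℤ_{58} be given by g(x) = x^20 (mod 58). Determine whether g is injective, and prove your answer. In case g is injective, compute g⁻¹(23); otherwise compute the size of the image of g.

16

g(3): Repeated squaring mod 58: 3^1 ≡ 3, 3^2 ≡ 3² = 9, 3^4 ≡ 9² = 81 ≡ 23, 3^8 ≡ 23² = 529 ≡ 7, 3^16 ≡ 7² = 49. Since 20 = 16 + 4, 3^20 ≡ 49·23: 49·23 = 1127 ≡ 25. So 3^20 ≡ 25 (mod 58).
g(7): Repeated squaring mod 58: 7^1 ≡ 7, 7^2 ≡ 7² = 49, 7^4 ≡ 49² = 2401 ≡ 23, 7^8 ≡ 23² = 529 ≡ 7, 7^16 ≡ 7² = 49. Since 20 = 16 + 4, 7^20 ≡ 49·23: 49·23 = 1127 ≡ 25. So 7^20 ≡ 25 (mod 58).
So g(3) = g(7) = 25 while 3 ≠ 7, thus g is not injective.
Since g is not injective, we determine |image(g)|. Computing x^20 mod 58 for each x (by repeated squaring, reducing mod 58 at every step), the values g(0), g(1), …, g(57) are: 0, 1, 52, 25, 36, 23, 24, 25, 16, 45, 36, 49, 30, 49, 24, 53, 20, 1, 20, 7, 16, 45, 54, 53, 52, 7, 54, 23, 30, 29, 30, 23, 54, 7, 52, 53, 54, 45, 16, 7, 20, 1, 20, 53, 24, 49, 30, 49, 36, 45, 16, 25, 24, 23, 36, 25, 52, 1.
The distinct values are {0, 1, 7, 16, 20, 23, 24, 25, 29, 30, 36, 45, 49, 52, 53, 54}; there are 16 of them.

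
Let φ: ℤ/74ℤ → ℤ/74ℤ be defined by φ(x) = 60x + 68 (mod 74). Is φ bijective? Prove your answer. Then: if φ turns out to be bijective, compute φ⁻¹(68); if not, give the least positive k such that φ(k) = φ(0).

We have gcd(60, 74) = 2 > 1. Taking x_1 = 0 and x_2 = 37: φ(0) = 68 and φ(37) = 60·37 + 68 = 2288 ≡ 68 (mod 74).
So φ(0) = φ(37) while 0 ≠ 37, so φ is not injective, hence not bijective.
Since φ is not bijective, we find the least positive k with φ(k) = φ(0): this means 60k ≡ 0 (mod 74), i.e. 74 ∣ 60k. Since gcd(60, 74) = 2, dividing through by 2 this holds exactly when 37 ∣ 30k, and as gcd(30, 37) = 1, exactly when 37 ∣ k.
The smallest positive such k is 37.

37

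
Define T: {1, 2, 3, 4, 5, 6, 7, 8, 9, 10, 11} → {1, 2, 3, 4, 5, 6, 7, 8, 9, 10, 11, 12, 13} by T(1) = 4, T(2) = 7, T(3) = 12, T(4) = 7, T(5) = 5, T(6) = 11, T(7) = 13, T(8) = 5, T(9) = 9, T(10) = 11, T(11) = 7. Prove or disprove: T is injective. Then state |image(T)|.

T(2) = 7 = T(4) with 2 ≠ 4, so T is not injective.
The image of T is {4, 5, 7, 9, 11, 12, 13}, which has 7 elements.

7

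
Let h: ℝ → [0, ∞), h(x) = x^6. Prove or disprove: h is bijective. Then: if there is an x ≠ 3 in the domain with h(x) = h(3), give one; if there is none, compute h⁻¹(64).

h(3) = 729 = (−3)^6 = h(−3) (since 6 is even), with 3 ≠ −3. So h is not injective, hence not bijective.
For the follow-up, such an x exists: taking x = −3 ∈ ℝ gives h(−3) = 729 = h(3) with −3 ≠ 3.

-3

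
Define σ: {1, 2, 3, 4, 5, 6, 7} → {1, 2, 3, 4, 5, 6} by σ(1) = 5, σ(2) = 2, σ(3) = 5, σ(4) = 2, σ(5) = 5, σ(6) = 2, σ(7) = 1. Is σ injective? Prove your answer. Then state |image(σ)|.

3

σ(1) = 5 = σ(3) with 1 ≠ 3, so σ is not injective.
The image of σ is {1, 2, 5}, which has 3 elements.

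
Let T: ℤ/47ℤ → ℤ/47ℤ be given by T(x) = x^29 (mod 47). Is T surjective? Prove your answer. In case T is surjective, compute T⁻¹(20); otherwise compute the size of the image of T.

Since 47 is prime, the nonzero elements of ℤ/47ℤ form a cyclic group of order 46.
As gcd(29, 46) = 1, raising to the 29th power is a bijection on this group: if s^29 ≡ t^29 then (st^{−1})^29 = 1, and the only element of order dividing gcd(29, 46) = 1 is 1, so s = t.
With T(0) = 0 this makes T injective on all of ℤ/47ℤ, hence bijective (finite equal-size domain and codomain). In particular T is surjective.
Since T is surjective, we find the preimage of 20. The inverse of x ↦ x^29 on (ℤ/47ℤ)^× is x ↦ x^27, because 29·27 = 783 = 17·46 + 1 ≡ 1 (mod 46) and x^{46} = 1 for x ≠ 0 (Fermat). So T⁻¹(20) = 20^27 mod 47.
Repeated squaring mod 47: 20^1 ≡ 20, 20^2 ≡ 20² = 400 ≡ 24, 20^4 ≡ 24² = 576 ≡ 12, 20^8 ≡ 12² = 144 ≡ 3, 20^16 ≡ 3² = 9. Since 27 = 16 + 8 + 2 + 1, 20^27 ≡ 9·3·24·20: 9·3 = 27, then 27·24 = 648 ≡ 37, then 37·20 = 740 ≡ 35. So 20^27 ≡ 35 (mod 47).
Hence T⁻¹(20) = 35.

35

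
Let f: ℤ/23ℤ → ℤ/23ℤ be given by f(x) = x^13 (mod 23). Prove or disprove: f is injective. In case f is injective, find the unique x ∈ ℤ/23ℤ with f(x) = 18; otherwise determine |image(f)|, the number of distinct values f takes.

8

Since 23 is prime, the nonzero elements of ℤ/23ℤ form a cyclic group of order 22.
As gcd(13, 22) = 1, raising to the 13th power is a bijection on this group: if u^13 ≡ v^13 then (uv^{−1})^13 = 1, and the only element of order dividing gcd(13, 22) = 1 is 1, so u = v.
With f(0) = 0 this makes f injective on all of ℤ/23ℤ, hence bijective (finite equal-size domain and codomain). In particular f is injective.
Since f is injective, we find the preimage of 18. The inverse of x ↦ x^13 on (ℤ/23ℤ)^× is x ↦ x^17, because 13·17 = 221 = 10·22 + 1 ≡ 1 (mod 22) and x^{22} = 1 for x ≠ 0 (Fermat). So f⁻¹(18) = 18^17 mod 23.
Repeated squaring mod 23: 18^1 ≡ 18, 18^2 ≡ 18² = 324 ≡ 2, 18^4 ≡ 2² = 4, 18^8 ≡ 4² = 16, 18^16 ≡ 16² = 256 ≡ 3. Since 17 = 16 + 1, 18^17 ≡ 3·18: 3·18 = 54 ≡ 8. So 18^17 ≡ 8 (mod 23).
Hence f⁻¹(18) = 8.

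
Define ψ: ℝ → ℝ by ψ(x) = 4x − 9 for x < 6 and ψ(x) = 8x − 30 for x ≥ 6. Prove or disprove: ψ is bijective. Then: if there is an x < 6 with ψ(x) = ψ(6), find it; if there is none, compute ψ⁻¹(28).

29/4

Both pieces are strictly increasing (slopes 4 and 8), so each is injective on its own interval.
The left piece maps (−∞, 6) onto (−∞, 15); the right piece maps [6, ∞) onto [18, ∞).
The images leave a gap (15 has no preimage), so ψ is not surjective, hence not bijective.
Because the two images are disjoint, no x < 6 has ψ(x) = ψ(6), so we compute ψ⁻¹(28): 28 lies in [18, ∞), so solve 8x − 30 = 28: x = (28 + 30)/8 = 29/4.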